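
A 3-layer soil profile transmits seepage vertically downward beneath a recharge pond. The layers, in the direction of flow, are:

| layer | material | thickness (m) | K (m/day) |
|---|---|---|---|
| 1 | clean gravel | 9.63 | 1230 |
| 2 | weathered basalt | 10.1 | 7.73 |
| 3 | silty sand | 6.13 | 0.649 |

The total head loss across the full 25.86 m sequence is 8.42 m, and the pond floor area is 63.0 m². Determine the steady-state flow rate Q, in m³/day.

49.3

Flow is perpendicular to layering, so the layers act in series and the equivalent K is the thickness-weighted harmonic mean.
Total thickness L = 9.63 + 10.1 + 6.13 = 25.86 m.
Σ(b_i/K_i) = 9.63/1230 + 10.1/7.73 + 6.13/0.649 = 10.76 d.
K_eq = L / Σ(b_i/K_i) = 25.86 / 10.76 = 2.403 m/day.
Q = K_eq · A · (Δh/L) = 2.403 × 63.0 × (8.42/25.86) = 49.30 m³/day.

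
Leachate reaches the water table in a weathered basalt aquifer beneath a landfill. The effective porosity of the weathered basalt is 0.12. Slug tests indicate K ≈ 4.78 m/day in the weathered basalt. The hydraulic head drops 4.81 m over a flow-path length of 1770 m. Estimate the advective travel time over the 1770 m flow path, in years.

Hydraulic gradient i = Δh / L = 4.81 / 1770 = 0.002718.
Darcy flux q = K · i = 4.780 × 0.002718 = 0.01299 m/day.
Seepage velocity v = q / n_e = 0.01299 / 0.12 = 0.1082 m/day.
Travel time t = L / v = 1770 / 0.1082 = 16351 days = 44.77 years.

44.8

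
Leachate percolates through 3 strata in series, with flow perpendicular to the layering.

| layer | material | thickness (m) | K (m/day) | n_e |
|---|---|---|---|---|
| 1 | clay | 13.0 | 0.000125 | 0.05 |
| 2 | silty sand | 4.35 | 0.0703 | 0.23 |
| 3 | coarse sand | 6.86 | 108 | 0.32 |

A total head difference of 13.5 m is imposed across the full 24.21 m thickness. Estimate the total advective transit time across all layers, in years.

81.2

With flow normal to the layers, continuity requires the same specific discharge q through every layer.
Σ(b_i/K_i) = 13.0/0.000125 + 4.35/0.0703 + 6.86/108 = 1.041e+05 d.
q = Δh / Σ(b_i/K_i) = 13.5 / 1.041e+05 = 0.0001297 m/day.
In each layer the seepage velocity is v_i = q/n_i, so the layer transit time is t_i = b_i·n_i / q:
  layer 1 (clay): t_1 = 13.0 × 0.05 / 0.0001297 = 5010 d
  layer 2 (silty sand): t_2 = 4.35 × 0.23 / 0.0001297 = 7712 d
  layer 3 (coarse sand): t_3 = 6.86 × 0.32 / 0.0001297 = 16921 d
Total t = Σ t_i = 29644 days = 81.16 years.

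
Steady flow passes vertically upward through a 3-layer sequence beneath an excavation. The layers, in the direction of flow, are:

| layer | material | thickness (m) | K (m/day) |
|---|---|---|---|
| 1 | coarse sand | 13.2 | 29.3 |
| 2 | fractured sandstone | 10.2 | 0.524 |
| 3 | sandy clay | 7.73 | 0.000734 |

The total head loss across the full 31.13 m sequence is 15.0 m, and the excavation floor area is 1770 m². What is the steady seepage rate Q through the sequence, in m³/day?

2.52

Flow is perpendicular to layering, so the layers act in series and the equivalent K is the thickness-weighted harmonic mean.
Total thickness L = 13.2 + 10.2 + 7.73 = 31.13 m.
Σ(b_i/K_i) = 13.2/29.3 + 10.2/0.524 + 7.73/0.000734 = 10551 d.
K_eq = L / Σ(b_i/K_i) = 31.13 / 10551 = 0.002950 m/day.
Q = K_eq · A · (Δh/L) = 0.002950 × 1770 × (15.0/31.13) = 2.516 m³/day.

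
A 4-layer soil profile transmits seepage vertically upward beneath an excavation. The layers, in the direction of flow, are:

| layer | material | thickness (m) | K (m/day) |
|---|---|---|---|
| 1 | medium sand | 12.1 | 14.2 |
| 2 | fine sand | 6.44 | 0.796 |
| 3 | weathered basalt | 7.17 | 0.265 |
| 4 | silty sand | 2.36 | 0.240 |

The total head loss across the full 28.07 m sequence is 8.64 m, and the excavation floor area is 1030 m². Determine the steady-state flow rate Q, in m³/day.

Flow is perpendicular to layering, so the layers act in series and the equivalent K is the thickness-weighted harmonic mean.
Total thickness L = 12.1 + 6.44 + 7.17 + 2.36 = 28.07 m.
Σ(b_i/K_i) = 12.1/14.2 + 6.44/0.796 + 7.17/0.265 + 2.36/0.240 = 45.83 d.
K_eq = L / Σ(b_i/K_i) = 28.07 / 45.83 = 0.6124 m/day.
Q = K_eq · A · (Δh/L) = 0.6124 × 1030 × (8.64/28.07) = 194.2 m³/day.

194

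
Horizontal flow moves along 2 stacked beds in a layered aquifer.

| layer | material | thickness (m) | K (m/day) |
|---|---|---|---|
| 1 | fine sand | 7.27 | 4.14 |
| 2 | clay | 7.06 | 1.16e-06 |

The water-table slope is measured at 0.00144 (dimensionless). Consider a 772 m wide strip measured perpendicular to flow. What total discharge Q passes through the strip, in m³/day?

Flow is parallel to layering, so each bed carries its own Darcy discharge and the transmissivities add.
Σ(K_i·b_i) = 4.14×7.27 + 1.16e-06×7.06 = 30.10 m²/day.
Hydraulic gradient i = 0.00144.
Q = Σ(K_i·b_i) · W · i = 30.10 × 772 × 0.001440 = 33.46 m³/day.

33.5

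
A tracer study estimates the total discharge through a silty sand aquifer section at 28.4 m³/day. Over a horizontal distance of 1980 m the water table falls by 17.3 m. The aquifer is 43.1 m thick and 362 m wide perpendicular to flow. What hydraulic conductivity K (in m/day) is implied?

0.208

Cross-sectional area A = 362 × 43.1 = 15602 m².
Hydraulic gradient i = Δh / L = 17.3 / 1980 = 0.008737.
From Q = K·A·i, K = Q / (A·i) = 28.4 / (15602 × 0.008737) = 0.2083 m/day.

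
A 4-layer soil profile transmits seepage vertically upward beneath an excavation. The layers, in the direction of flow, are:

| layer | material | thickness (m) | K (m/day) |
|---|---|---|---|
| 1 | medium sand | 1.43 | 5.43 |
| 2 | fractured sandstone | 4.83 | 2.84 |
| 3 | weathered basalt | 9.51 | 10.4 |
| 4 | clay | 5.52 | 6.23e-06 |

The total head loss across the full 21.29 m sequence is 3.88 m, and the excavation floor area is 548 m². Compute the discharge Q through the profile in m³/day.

0.00240

Flow is perpendicular to layering, so the layers act in series and the equivalent K is the thickness-weighted harmonic mean.
Total thickness L = 1.43 + 4.83 + 9.51 + 5.52 = 21.29 m.
Σ(b_i/K_i) = 1.43/5.43 + 4.83/2.84 + 9.51/10.4 + 5.52/6.23e-06 = 8.860e+05 d.
K_eq = L / Σ(b_i/K_i) = 21.29 / 8.860e+05 = 2.403e-05 m/day.
Q = K_eq · A · (Δh/L) = 2.403e-05 × 548 × (3.88/21.29) = 0.002400 m³/day.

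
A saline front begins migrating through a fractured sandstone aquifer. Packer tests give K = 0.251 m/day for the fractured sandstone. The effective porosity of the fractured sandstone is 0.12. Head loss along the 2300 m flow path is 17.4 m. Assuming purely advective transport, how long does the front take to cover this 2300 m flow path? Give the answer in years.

Hydraulic gradient i = Δh / L = 17.4 / 2300 = 0.007565.
Darcy flux q = K · i = 0.2510 × 0.007565 = 0.001899 m/day.
Seepage velocity v = q / n_e = 0.001899 / 0.12 = 0.01582 m/day.
Travel time t = L / v = 2300 / 0.01582 = 1.453e+05 days = 397.9 years.

398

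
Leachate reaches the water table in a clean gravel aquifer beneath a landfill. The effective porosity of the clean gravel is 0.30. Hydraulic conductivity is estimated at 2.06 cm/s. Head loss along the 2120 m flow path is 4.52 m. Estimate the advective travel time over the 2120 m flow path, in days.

Convert K: 2.06 cm/s × 864 = 1780 m/day.
Hydraulic gradient i = Δh / L = 4.52 / 2120 = 0.002132.
Darcy flux q = K · i = 1780 × 0.002132 = 3.795 m/day.
Seepage velocity v = q / n_e = 3.795 / 0.30 = 12.65 m/day.
Travel time t = L / v = 2120 / 12.65 = 167.6 days.

168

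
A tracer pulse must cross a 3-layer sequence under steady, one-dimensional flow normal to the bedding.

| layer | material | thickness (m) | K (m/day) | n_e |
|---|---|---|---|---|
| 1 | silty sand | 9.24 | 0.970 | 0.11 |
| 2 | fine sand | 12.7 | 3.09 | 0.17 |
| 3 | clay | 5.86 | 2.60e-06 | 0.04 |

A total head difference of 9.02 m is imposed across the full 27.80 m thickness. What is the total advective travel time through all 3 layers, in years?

2330

With flow normal to the layers, continuity requires the same specific discharge q through every layer.
Σ(b_i/K_i) = 9.24/0.970 + 12.7/3.09 + 5.86/2.60e-06 = 2.254e+06 d.
q = Δh / Σ(b_i/K_i) = 9.02 / 2.254e+06 = 4.002e-06 m/day.
In each layer the seepage velocity is v_i = q/n_i, so the layer transit time is t_i = b_i·n_i / q:
  layer 1 (silty sand): t_1 = 9.24 × 0.11 / 4.002e-06 = 2.540e+05 d
  layer 2 (fine sand): t_2 = 12.7 × 0.17 / 4.002e-06 = 5.395e+05 d
  layer 3 (clay): t_3 = 5.86 × 0.04 / 4.002e-06 = 58570 d
Total t = Σ t_i = 8.520e+05 days = 2333 years.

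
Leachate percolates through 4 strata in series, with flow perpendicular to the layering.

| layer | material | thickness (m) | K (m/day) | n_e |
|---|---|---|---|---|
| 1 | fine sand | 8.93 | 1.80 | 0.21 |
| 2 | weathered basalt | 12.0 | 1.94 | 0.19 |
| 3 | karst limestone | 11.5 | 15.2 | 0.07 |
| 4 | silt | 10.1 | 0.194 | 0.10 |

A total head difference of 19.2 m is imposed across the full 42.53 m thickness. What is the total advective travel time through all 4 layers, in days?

19.9

With flow normal to the layers, continuity requires the same specific discharge q through every layer.
Σ(b_i/K_i) = 8.93/1.80 + 12.0/1.94 + 11.5/15.2 + 10.1/0.194 = 63.97 d.
q = Δh / Σ(b_i/K_i) = 19.2 / 63.97 = 0.3002 m/day.
In each layer the seepage velocity is v_i = q/n_i, so the layer transit time is t_i = b_i·n_i / q:
  layer 1 (fine sand): t_1 = 8.93 × 0.21 / 0.3002 = 6.248 d
  layer 2 (weathered basalt): t_2 = 12.0 × 0.19 / 0.3002 = 7.596 d
  layer 3 (karst limestone): t_3 = 11.5 × 0.07 / 0.3002 = 2.682 d
  layer 4 (silt): t_4 = 10.1 × 0.10 / 0.3002 = 3.365 d
Total t = Σ t_i = 19.89 days.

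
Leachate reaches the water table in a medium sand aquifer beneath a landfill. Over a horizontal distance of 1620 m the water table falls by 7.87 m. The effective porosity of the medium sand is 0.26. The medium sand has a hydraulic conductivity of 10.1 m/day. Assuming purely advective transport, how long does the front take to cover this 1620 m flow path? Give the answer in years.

Hydraulic gradient i = Δh / L = 7.87 / 1620 = 0.004858.
Darcy flux q = K · i = 10.10 × 0.004858 = 0.04907 m/day.
Seepage velocity v = q / n_e = 0.04907 / 0.26 = 0.1887 m/day.
Travel time t = L / v = 1620 / 0.1887 = 8584 days = 23.50 years.

23.5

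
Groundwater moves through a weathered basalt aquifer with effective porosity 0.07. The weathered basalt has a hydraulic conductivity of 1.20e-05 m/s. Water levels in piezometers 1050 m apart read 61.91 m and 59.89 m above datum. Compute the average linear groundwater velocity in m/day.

0.0285

Convert K: 1.20e-05 m/s × 86400 = 1.037 m/day.
Hydraulic gradient i = (61.91 − 59.89) / 1050 = 2.02 / 1050 = 0.001924.
Darcy flux q = K · i = 1.037 × 0.001924 = 0.001995 m/day.
Seepage velocity v = q / n_e = 0.001995 / 0.07 = 0.02849 m/day.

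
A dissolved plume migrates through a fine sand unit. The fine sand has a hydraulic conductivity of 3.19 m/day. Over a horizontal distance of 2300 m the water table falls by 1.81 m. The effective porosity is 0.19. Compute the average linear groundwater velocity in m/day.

Hydraulic gradient i = Δh / L = 1.81 / 2300 = 0.0007870.
Darcy flux q = K · i = 3.190 × 0.0007870 = 0.002510 m/day.
Seepage velocity v = q / n_e = 0.002510 / 0.19 = 0.01321 m/day.

0.0132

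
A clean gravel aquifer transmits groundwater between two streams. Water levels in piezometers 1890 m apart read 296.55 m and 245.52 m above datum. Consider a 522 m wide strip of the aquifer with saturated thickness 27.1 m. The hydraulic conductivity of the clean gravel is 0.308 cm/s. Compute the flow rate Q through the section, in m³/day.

102000

Convert K: 0.308 cm/s × 864 = 266.1 m/day.
Cross-sectional area A = 522 × 27.1 = 14146 m².
Hydraulic gradient i = (296.55 − 245.52) / 1890 = 51.03 / 1890 = 0.02700.
Darcy's law: Q = K · A · i = 266.1 × 14146 × 0.02700 = 1.016e+05 m³/day.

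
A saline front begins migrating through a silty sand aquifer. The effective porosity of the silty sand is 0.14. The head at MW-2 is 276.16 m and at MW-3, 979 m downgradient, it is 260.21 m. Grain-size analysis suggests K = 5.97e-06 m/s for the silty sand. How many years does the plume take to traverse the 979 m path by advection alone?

Convert K: 5.97e-06 m/s × 86400 = 0.5158 m/day.
Hydraulic gradient i = (276.16 − 260.21) / 979 = 15.95 / 979 = 0.01629.
Darcy flux q = K · i = 0.5158 × 0.01629 = 0.008404 m/day.
Seepage velocity v = q / n_e = 0.008404 / 0.14 = 0.06003 m/day.
Travel time t = L / v = 979 / 0.06003 = 16310 days = 44.65 years.

44.7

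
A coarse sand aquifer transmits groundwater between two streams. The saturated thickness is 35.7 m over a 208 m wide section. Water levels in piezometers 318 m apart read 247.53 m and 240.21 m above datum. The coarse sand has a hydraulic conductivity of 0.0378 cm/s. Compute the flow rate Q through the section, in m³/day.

5580

Convert K: 0.0378 cm/s × 864 = 32.66 m/day.
Cross-sectional area A = 208 × 35.7 = 7426 m².
Hydraulic gradient i = (247.53 − 240.21) / 318 = 7.32 / 318 = 0.02302.
Darcy's law: Q = K · A · i = 32.66 × 7426 × 0.02302 = 5582 m³/day.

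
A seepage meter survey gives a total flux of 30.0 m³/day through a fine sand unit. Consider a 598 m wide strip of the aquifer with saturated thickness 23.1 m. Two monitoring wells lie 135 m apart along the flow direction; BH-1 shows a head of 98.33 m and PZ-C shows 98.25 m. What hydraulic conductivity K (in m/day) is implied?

3.66

Cross-sectional area A = 598 × 23.1 = 13814 m².
Hydraulic gradient i = (98.33 − 98.25) / 135 = 0.08 / 135 = 0.0005926.
From Q = K·A·i, K = Q / (A·i) = 30.0 / (13814 × 0.0005926) = 3.665 m/day.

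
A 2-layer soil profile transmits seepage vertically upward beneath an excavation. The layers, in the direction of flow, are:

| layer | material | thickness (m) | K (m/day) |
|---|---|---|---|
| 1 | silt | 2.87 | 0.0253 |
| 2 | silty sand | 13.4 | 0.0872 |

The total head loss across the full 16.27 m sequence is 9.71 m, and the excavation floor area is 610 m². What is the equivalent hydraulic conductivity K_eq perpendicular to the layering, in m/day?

0.0609

Flow is perpendicular to layering, so the layers act in series and the equivalent K is the thickness-weighted harmonic mean.
Total thickness L = 2.87 + 13.4 = 16.27 m.
Σ(b_i/K_i) = 2.87/0.0253 + 13.4/0.0872 = 267.1 d.
K_eq = L / Σ(b_i/K_i) = 16.27 / 267.1 = 0.06091 m/day.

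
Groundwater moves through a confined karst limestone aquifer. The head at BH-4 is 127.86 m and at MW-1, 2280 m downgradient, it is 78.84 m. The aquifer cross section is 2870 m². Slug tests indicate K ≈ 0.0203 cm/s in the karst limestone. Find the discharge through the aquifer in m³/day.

Convert K: 0.0203 cm/s × 864 = 17.54 m/day.
Hydraulic gradient i = (127.86 − 78.84) / 2280 = 49.02 / 2280 = 0.02150.
Darcy's law: Q = K · A · i = 17.54 × 2870 × 0.02150 = 1082 m³/day.

1080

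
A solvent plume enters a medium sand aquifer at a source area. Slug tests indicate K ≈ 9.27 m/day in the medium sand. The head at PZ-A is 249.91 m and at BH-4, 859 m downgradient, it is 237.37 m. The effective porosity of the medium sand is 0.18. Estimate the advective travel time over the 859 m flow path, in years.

Hydraulic gradient i = (249.91 − 237.37) / 859 = 12.54 / 859 = 0.01460.
Darcy flux q = K · i = 9.270 × 0.01460 = 0.1353 m/day.
Seepage velocity v = q / n_e = 0.1353 / 0.18 = 0.7518 m/day.
Travel time t = L / v = 859 / 0.7518 = 1143 days = 3.128 years.

3.13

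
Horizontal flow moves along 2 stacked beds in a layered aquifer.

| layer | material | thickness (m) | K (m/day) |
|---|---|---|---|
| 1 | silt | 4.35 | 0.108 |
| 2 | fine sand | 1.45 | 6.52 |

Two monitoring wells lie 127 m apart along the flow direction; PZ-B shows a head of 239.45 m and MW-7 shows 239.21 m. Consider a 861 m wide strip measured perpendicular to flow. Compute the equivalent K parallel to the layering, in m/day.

1.71

Flow is parallel to layering, so each bed carries its own Darcy discharge and the transmissivities add.
Σ(K_i·b_i) = 0.108×4.35 + 6.52×1.45 = 9.924 m²/day.
Total thickness b = 5.800 m, so K_eq = Σ(K_i·b_i)/b = 1.711 m/day.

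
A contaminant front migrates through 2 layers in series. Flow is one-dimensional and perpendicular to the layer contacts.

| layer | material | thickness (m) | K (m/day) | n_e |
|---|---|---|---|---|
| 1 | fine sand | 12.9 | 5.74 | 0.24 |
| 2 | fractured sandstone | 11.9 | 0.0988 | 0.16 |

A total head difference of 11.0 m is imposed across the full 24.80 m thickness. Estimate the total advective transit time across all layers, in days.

With flow normal to the layers, continuity requires the same specific discharge q through every layer.
Σ(b_i/K_i) = 12.9/5.74 + 11.9/0.0988 = 122.7 d.
q = Δh / Σ(b_i/K_i) = 11.0 / 122.7 = 0.08965 m/day.
In each layer the seepage velocity is v_i = q/n_i, so the layer transit time is t_i = b_i·n_i / q:
  layer 1 (fine sand): t_1 = 12.9 × 0.24 / 0.08965 = 34.53 d
  layer 2 (fractured sandstone): t_2 = 11.9 × 0.16 / 0.08965 = 21.24 d
Total t = Σ t_i = 55.77 days.

55.8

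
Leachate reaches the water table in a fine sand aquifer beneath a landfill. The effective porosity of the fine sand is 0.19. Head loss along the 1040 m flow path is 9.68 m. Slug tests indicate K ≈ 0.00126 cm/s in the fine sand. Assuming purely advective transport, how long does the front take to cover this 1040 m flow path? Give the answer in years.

Convert K: 0.00126 cm/s × 864 = 1.089 m/day.
Hydraulic gradient i = Δh / L = 9.68 / 1040 = 0.009308.
Darcy flux q = K · i = 1.089 × 0.009308 = 0.01013 m/day.
Seepage velocity v = q / n_e = 0.01013 / 0.19 = 0.05333 m/day.
Travel time t = L / v = 1040 / 0.05333 = 19501 days = 53.39 years.

53.4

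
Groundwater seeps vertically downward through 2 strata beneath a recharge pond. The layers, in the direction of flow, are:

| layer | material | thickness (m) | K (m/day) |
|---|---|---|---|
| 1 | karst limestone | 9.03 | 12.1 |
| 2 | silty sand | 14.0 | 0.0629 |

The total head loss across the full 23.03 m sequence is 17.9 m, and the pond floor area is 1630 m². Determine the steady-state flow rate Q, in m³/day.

Flow is perpendicular to layering, so the layers act in series and the equivalent K is the thickness-weighted harmonic mean.
Total thickness L = 9.03 + 14.0 = 23.03 m.
Σ(b_i/K_i) = 9.03/12.1 + 14.0/0.0629 = 223.3 d.
K_eq = L / Σ(b_i/K_i) = 23.03 / 223.3 = 0.1031 m/day.
Q = K_eq · A · (Δh/L) = 0.1031 × 1630 × (17.9/23.03) = 130.7 m³/day.

131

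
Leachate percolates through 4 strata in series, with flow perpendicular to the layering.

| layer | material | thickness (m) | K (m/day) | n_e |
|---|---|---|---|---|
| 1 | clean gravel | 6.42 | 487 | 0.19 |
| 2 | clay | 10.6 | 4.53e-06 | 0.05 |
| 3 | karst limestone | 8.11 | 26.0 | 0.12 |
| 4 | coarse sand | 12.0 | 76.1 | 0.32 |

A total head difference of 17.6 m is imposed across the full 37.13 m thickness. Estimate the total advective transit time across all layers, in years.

With flow normal to the layers, continuity requires the same specific discharge q through every layer.
Σ(b_i/K_i) = 6.42/487 + 10.6/4.53e-06 + 8.11/26.0 + 12.0/76.1 = 2.340e+06 d.
q = Δh / Σ(b_i/K_i) = 17.6 / 2.340e+06 = 7.522e-06 m/day.
In each layer the seepage velocity is v_i = q/n_i, so the layer transit time is t_i = b_i·n_i / q:
  layer 1 (clean gravel): t_1 = 6.42 × 0.19 / 7.522e-06 = 1.622e+05 d
  layer 2 (clay): t_2 = 10.6 × 0.05 / 7.522e-06 = 70465 d
  layer 3 (karst limestone): t_3 = 8.11 × 0.12 / 7.522e-06 = 1.294e+05 d
  layer 4 (coarse sand): t_4 = 12.0 × 0.32 / 7.522e-06 = 5.105e+05 d
Total t = Σ t_i = 8.726e+05 days = 2389 years.

2390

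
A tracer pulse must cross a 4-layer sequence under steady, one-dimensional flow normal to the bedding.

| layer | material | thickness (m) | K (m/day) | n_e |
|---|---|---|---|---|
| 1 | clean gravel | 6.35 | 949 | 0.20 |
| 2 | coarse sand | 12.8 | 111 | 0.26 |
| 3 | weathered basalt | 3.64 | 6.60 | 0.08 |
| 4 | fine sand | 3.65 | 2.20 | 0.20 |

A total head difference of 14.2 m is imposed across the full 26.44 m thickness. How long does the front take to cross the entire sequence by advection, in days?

0.923

With flow normal to the layers, continuity requires the same specific discharge q through every layer.
Σ(b_i/K_i) = 6.35/949 + 12.8/111 + 3.64/6.60 + 3.65/2.20 = 2.333 d.
q = Δh / Σ(b_i/K_i) = 14.2 / 2.333 = 6.088 m/day.
In each layer the seepage velocity is v_i = q/n_i, so the layer transit time is t_i = b_i·n_i / q:
  layer 1 (clean gravel): t_1 = 6.35 × 0.20 / 6.088 = 0.2086 d
  layer 2 (coarse sand): t_2 = 12.8 × 0.26 / 6.088 = 0.5467 d
  layer 3 (weathered basalt): t_3 = 3.64 × 0.08 / 6.088 = 0.04783 d
  layer 4 (fine sand): t_4 = 3.65 × 0.20 / 6.088 = 0.1199 d
Total t = Σ t_i = 0.9231 days.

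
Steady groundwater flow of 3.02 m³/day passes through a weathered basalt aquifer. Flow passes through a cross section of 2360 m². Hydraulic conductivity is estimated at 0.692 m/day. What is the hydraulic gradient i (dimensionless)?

From Q = K·A·i, i = Q / (K·A) = 3.02 / (0.6920 × 2360) = 0.001849.

0.00185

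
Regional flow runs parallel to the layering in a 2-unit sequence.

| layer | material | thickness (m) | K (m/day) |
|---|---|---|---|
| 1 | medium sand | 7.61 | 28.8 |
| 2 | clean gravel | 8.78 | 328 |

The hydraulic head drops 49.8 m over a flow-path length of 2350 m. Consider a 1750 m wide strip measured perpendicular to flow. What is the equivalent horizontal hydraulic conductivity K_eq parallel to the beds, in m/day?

Flow is parallel to layering, so each bed carries its own Darcy discharge and the transmissivities add.
Σ(K_i·b_i) = 28.8×7.61 + 328×8.78 = 3099 m²/day.
Total thickness b = 16.39 m, so K_eq = Σ(K_i·b_i)/b = 189.1 m/day.

189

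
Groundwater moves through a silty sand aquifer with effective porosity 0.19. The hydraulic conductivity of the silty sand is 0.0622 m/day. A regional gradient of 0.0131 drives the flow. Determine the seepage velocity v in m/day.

Hydraulic gradient i = 0.0131.
Darcy flux q = K · i = 0.06220 × 0.01310 = 0.0008148 m/day.
Seepage velocity v = q / n_e = 0.0008148 / 0.19 = 0.004289 m/day.

0.00429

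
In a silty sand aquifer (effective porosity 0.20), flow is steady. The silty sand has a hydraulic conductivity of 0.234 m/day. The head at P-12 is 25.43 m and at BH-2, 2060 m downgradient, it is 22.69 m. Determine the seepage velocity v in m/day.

0.00156

Hydraulic gradient i = (25.43 − 22.69) / 2060 = 2.74 / 2060 = 0.001330.
Darcy flux q = K · i = 0.2340 × 0.001330 = 0.0003112 m/day.
Seepage velocity v = q / n_e = 0.0003112 / 0.20 = 0.001556 m/day.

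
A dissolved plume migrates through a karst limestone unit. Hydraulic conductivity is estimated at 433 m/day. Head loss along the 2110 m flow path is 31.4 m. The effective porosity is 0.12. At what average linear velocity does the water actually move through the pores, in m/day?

Hydraulic gradient i = Δh / L = 31.4 / 2110 = 0.01488.
Darcy flux q = K · i = 433.0 × 0.01488 = 6.444 m/day.
Seepage velocity v = q / n_e = 6.444 / 0.12 = 53.70 m/day.

53.7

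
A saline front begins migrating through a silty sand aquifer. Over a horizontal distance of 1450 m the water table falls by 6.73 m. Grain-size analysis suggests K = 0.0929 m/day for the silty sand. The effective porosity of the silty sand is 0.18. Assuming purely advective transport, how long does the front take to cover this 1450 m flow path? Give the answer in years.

Hydraulic gradient i = Δh / L = 6.73 / 1450 = 0.004641.
Darcy flux q = K · i = 0.09290 × 0.004641 = 0.0004312 m/day.
Seepage velocity v = q / n_e = 0.0004312 / 0.18 = 0.002395 m/day.
Travel time t = L / v = 1450 / 0.002395 = 6.053e+05 days = 1657 years.

1660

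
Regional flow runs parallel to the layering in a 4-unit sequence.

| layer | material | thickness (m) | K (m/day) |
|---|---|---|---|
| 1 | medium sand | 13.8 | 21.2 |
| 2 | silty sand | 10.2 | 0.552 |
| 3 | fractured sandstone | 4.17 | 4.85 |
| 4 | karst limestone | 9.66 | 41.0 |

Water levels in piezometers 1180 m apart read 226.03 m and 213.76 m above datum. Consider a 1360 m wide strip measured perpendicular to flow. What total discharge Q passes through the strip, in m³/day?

10100

Flow is parallel to layering, so each bed carries its own Darcy discharge and the transmissivities add.
Σ(K_i·b_i) = 21.2×13.8 + 0.552×10.2 + 4.85×4.17 + 41.0×9.66 = 714.5 m²/day.
Hydraulic gradient i = (226.03 − 213.76) / 1180 = 12.27 / 1180 = 0.01040.
Q = Σ(K_i·b_i) · W · i = 714.5 × 1360 × 0.01040 = 10104 m³/day.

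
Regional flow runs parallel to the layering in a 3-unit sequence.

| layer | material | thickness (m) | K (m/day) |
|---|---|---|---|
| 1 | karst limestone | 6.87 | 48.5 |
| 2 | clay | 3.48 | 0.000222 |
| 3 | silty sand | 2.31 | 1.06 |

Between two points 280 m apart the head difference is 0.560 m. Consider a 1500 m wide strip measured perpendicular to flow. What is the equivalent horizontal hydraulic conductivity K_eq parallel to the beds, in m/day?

26.5

Flow is parallel to layering, so each bed carries its own Darcy discharge and the transmissivities add.
Σ(K_i·b_i) = 48.5×6.87 + 0.000222×3.48 + 1.06×2.31 = 335.6 m²/day.
Total thickness b = 12.66 m, so K_eq = Σ(K_i·b_i)/b = 26.51 m/day.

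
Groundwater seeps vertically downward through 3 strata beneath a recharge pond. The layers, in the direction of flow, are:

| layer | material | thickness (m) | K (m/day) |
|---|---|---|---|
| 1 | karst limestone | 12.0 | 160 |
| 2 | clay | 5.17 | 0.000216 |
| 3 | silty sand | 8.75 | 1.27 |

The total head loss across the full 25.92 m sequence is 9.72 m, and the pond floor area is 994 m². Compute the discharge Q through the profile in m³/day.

Flow is perpendicular to layering, so the layers act in series and the equivalent K is the thickness-weighted harmonic mean.
Total thickness L = 12.0 + 5.17 + 8.75 = 25.92 m.
Σ(b_i/K_i) = 12.0/160 + 5.17/0.000216 + 8.75/1.27 = 23942 d.
K_eq = L / Σ(b_i/K_i) = 25.92 / 23942 = 0.001083 m/day.
Q = K_eq · A · (Δh/L) = 0.001083 × 994 × (9.72/25.92) = 0.4035 m³/day.

0.404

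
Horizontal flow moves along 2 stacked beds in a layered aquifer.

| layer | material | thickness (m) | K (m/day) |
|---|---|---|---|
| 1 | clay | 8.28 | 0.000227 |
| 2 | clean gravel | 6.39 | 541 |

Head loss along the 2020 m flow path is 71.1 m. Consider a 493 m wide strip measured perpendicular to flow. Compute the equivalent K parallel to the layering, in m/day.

Flow is parallel to layering, so each bed carries its own Darcy discharge and the transmissivities add.
Σ(K_i·b_i) = 0.000227×8.28 + 541×6.39 = 3457 m²/day.
Total thickness b = 14.67 m, so K_eq = Σ(K_i·b_i)/b = 235.7 m/day.

236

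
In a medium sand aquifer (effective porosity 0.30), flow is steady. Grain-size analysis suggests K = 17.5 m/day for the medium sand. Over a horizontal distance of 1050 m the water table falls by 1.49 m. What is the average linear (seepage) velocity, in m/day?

0.0828

Hydraulic gradient i = Δh / L = 1.49 / 1050 = 0.001419.
Darcy flux q = K · i = 17.50 × 0.001419 = 0.02483 m/day.
Seepage velocity v = q / n_e = 0.02483 / 0.30 = 0.08278 m/day.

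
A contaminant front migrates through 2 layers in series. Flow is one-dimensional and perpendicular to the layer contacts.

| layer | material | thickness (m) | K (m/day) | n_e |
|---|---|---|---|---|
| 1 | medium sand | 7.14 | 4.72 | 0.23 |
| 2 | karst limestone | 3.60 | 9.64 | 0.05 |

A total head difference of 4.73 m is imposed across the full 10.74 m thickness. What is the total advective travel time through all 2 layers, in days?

With flow normal to the layers, continuity requires the same specific discharge q through every layer.
Σ(b_i/K_i) = 7.14/4.72 + 3.60/9.64 = 1.886 d.
q = Δh / Σ(b_i/K_i) = 4.73 / 1.886 = 2.508 m/day.
In each layer the seepage velocity is v_i = q/n_i, so the layer transit time is t_i = b_i·n_i / q:
  layer 1 (medium sand): t_1 = 7.14 × 0.23 / 2.508 = 0.6549 d
  layer 2 (karst limestone): t_2 = 3.60 × 0.05 / 2.508 = 0.07178 d
Total t = Σ t_i = 0.7266 days.

0.727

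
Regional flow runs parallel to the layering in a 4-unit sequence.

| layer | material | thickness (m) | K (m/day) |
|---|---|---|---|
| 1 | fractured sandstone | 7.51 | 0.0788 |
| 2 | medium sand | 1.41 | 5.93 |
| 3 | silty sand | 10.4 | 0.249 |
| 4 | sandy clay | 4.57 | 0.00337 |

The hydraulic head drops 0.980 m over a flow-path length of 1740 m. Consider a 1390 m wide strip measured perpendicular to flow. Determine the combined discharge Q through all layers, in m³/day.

Flow is parallel to layering, so each bed carries its own Darcy discharge and the transmissivities add.
Σ(K_i·b_i) = 0.0788×7.51 + 5.93×1.41 + 0.249×10.4 + 0.00337×4.57 = 11.56 m²/day.
Hydraulic gradient i = Δh / L = 0.980 / 1740 = 0.0005632.
Q = Σ(K_i·b_i) · W · i = 11.56 × 1390 × 0.0005632 = 9.049 m³/day.

9.05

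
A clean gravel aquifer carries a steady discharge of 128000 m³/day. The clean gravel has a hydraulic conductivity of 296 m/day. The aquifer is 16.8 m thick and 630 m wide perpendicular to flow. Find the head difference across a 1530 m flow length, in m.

62.5

Cross-sectional area A = 630 × 16.8 = 10584 m².
From Q = K·A·i, i = Q / (K·A) = 128000 / (296.0 × 10584) = 0.04086.
Head loss Δh = i · L = 0.04086 × 1530 = 62.51 m.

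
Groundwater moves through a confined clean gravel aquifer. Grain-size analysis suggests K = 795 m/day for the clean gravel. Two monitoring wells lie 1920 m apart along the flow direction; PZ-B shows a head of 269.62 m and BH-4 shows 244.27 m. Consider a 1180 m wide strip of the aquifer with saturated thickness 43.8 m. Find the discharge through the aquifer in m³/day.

543000

Cross-sectional area A = 1180 × 43.8 = 51684 m².
Hydraulic gradient i = (269.62 − 244.27) / 1920 = 25.35 / 1920 = 0.01320.
Darcy's law: Q = K · A · i = 795.0 × 51684 × 0.01320 = 5.425e+05 m³/day.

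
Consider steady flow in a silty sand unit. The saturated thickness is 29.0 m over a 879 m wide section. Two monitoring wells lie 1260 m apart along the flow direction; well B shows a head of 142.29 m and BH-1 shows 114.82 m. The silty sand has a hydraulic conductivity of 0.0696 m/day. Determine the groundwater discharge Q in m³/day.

Cross-sectional area A = 879 × 29.0 = 25491 m².
Hydraulic gradient i = (142.29 − 114.82) / 1260 = 27.47 / 1260 = 0.02180.
Darcy's law: Q = K · A · i = 0.06960 × 25491 × 0.02180 = 38.68 m³/day.

38.7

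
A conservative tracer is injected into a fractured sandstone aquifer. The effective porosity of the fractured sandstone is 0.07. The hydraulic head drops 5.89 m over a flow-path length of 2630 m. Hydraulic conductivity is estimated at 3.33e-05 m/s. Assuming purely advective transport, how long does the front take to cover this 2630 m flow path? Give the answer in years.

78.2

Convert K: 3.33e-05 m/s × 86400 = 2.877 m/day.
Hydraulic gradient i = Δh / L = 5.89 / 2630 = 0.002240.
Darcy flux q = K · i = 2.877 × 0.002240 = 0.006443 m/day.
Seepage velocity v = q / n_e = 0.006443 / 0.07 = 0.09205 m/day.
Travel time t = L / v = 2630 / 0.09205 = 28572 days = 78.23 years.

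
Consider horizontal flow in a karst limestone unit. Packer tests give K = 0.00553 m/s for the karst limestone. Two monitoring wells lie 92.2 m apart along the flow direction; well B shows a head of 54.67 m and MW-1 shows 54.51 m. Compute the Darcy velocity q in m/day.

Convert K: 0.00553 m/s × 86400 = 477.8 m/day.
Hydraulic gradient i = (54.67 − 54.51) / 92.2 = 0.16 / 92.2 = 0.001735.
Specific discharge q = K · i = 477.8 × 0.001735 = 0.8291 m/day.

0.829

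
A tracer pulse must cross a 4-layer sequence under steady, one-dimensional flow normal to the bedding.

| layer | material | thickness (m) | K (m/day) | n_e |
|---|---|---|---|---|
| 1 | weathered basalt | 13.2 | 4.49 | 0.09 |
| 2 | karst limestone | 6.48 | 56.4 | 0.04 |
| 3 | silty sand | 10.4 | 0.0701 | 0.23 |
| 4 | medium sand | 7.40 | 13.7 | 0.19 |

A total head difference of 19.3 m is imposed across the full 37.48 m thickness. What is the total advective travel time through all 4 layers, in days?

With flow normal to the layers, continuity requires the same specific discharge q through every layer.
Σ(b_i/K_i) = 13.2/4.49 + 6.48/56.4 + 10.4/0.0701 + 7.40/13.7 = 152.0 d.
q = Δh / Σ(b_i/K_i) = 19.3 / 152.0 = 0.1270 m/day.
In each layer the seepage velocity is v_i = q/n_i, so the layer transit time is t_i = b_i·n_i / q:
  layer 1 (weathered basalt): t_1 = 13.2 × 0.09 / 0.1270 = 9.353 d
  layer 2 (karst limestone): t_2 = 6.48 × 0.04 / 0.1270 = 2.041 d
  layer 3 (silty sand): t_3 = 10.4 × 0.23 / 0.1270 = 18.83 d
  layer 4 (medium sand): t_4 = 7.40 × 0.19 / 0.1270 = 11.07 d
Total t = Σ t_i = 41.30 days.

41.3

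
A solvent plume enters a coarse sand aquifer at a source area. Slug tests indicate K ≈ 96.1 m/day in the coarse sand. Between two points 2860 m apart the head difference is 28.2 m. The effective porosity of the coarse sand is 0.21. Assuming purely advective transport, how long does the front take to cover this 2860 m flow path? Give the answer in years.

1.74

Hydraulic gradient i = Δh / L = 28.2 / 2860 = 0.009860.
Darcy flux q = K · i = 96.10 × 0.009860 = 0.9476 m/day.
Seepage velocity v = q / n_e = 0.9476 / 0.21 = 4.512 m/day.
Travel time t = L / v = 2860 / 4.512 = 633.8 days = 1.735 years.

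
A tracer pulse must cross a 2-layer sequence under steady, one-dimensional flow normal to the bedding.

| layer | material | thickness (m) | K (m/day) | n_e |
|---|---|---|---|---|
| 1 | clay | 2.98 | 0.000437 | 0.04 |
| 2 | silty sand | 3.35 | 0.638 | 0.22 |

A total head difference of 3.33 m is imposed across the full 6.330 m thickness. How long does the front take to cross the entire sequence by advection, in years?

With flow normal to the layers, continuity requires the same specific discharge q through every layer.
Σ(b_i/K_i) = 2.98/0.000437 + 3.35/0.638 = 6824 d.
q = Δh / Σ(b_i/K_i) = 3.33 / 6824 = 0.0004879 m/day.
In each layer the seepage velocity is v_i = q/n_i, so the layer transit time is t_i = b_i·n_i / q:
  layer 1 (clay): t_1 = 2.98 × 0.04 / 0.0004879 = 244.3 d
  layer 2 (silty sand): t_2 = 3.35 × 0.22 / 0.0004879 = 1510 d
Total t = Σ t_i = 1755 days = 4.804 years.

4.80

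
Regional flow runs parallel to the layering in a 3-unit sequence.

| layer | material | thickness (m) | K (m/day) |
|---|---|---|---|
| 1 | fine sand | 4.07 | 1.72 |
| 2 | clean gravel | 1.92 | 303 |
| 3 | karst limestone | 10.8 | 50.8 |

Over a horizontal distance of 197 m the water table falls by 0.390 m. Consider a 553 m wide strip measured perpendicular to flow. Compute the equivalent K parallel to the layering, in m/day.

Flow is parallel to layering, so each bed carries its own Darcy discharge and the transmissivities add.
Σ(K_i·b_i) = 1.72×4.07 + 303×1.92 + 50.8×10.8 = 1137 m²/day.
Total thickness b = 16.79 m, so K_eq = Σ(K_i·b_i)/b = 67.74 m/day.

67.7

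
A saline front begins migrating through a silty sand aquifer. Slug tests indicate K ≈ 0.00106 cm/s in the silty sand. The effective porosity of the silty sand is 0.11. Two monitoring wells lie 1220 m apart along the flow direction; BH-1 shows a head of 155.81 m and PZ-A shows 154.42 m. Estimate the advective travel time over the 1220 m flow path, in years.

Convert K: 0.00106 cm/s × 864 = 0.9158 m/day.
Hydraulic gradient i = (155.81 − 154.42) / 1220 = 1.39 / 1220 = 0.001139.
Darcy flux q = K · i = 0.9158 × 0.001139 = 0.001043 m/day.
Seepage velocity v = q / n_e = 0.001043 / 0.11 = 0.009486 m/day.
Travel time t = L / v = 1220 / 0.009486 = 1.286e+05 days = 352.1 years.

352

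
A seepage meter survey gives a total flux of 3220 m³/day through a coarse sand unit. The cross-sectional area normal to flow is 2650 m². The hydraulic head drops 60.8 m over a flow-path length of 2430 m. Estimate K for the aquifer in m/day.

Hydraulic gradient i = Δh / L = 60.8 / 2430 = 0.02502.
From Q = K·A·i, K = Q / (A·i) = 3220 / (2650 × 0.02502) = 48.56 m/day.

48.6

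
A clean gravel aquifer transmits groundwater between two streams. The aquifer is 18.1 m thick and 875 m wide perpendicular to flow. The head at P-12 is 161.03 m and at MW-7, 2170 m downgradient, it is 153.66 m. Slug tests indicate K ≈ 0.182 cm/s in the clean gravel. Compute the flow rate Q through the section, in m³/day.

8460

Convert K: 0.182 cm/s × 864 = 157.2 m/day.
Cross-sectional area A = 875 × 18.1 = 15838 m².
Hydraulic gradient i = (161.03 − 153.66) / 2170 = 7.37 / 2170 = 0.003396.
Darcy's law: Q = K · A · i = 157.2 × 15838 × 0.003396 = 8458 m³/day.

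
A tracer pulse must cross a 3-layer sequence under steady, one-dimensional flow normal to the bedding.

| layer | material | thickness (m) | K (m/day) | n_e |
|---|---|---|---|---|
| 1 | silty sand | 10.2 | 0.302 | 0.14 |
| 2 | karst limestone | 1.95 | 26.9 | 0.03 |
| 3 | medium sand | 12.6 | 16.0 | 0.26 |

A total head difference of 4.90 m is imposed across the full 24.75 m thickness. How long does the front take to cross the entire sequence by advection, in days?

With flow normal to the layers, continuity requires the same specific discharge q through every layer.
Σ(b_i/K_i) = 10.2/0.302 + 1.95/26.9 + 12.6/16.0 = 34.63 d.
q = Δh / Σ(b_i/K_i) = 4.90 / 34.63 = 0.1415 m/day.
In each layer the seepage velocity is v_i = q/n_i, so the layer transit time is t_i = b_i·n_i / q:
  layer 1 (silty sand): t_1 = 10.2 × 0.14 / 0.1415 = 10.09 d
  layer 2 (karst limestone): t_2 = 1.95 × 0.03 / 0.1415 = 0.4135 d
  layer 3 (medium sand): t_3 = 12.6 × 0.26 / 0.1415 = 23.16 d
Total t = Σ t_i = 33.66 days.

33.7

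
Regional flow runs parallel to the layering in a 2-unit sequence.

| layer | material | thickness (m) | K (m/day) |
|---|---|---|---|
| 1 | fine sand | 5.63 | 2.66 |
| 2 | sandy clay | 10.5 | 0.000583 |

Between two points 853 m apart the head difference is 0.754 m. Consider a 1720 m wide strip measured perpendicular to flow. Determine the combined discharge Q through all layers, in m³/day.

Flow is parallel to layering, so each bed carries its own Darcy discharge and the transmissivities add.
Σ(K_i·b_i) = 2.66×5.63 + 0.000583×10.5 = 14.98 m²/day.
Hydraulic gradient i = Δh / L = 0.754 / 853 = 0.0008839.
Q = Σ(K_i·b_i) · W · i = 14.98 × 1720 × 0.0008839 = 22.78 m³/day.

22.8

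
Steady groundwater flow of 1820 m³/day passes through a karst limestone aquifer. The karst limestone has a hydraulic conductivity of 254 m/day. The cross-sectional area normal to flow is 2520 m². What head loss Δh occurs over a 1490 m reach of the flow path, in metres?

From Q = K·A·i, i = Q / (K·A) = 1820 / (254.0 × 2520) = 0.002843.
Head loss Δh = i · L = 0.002843 × 1490 = 4.237 m.

4.24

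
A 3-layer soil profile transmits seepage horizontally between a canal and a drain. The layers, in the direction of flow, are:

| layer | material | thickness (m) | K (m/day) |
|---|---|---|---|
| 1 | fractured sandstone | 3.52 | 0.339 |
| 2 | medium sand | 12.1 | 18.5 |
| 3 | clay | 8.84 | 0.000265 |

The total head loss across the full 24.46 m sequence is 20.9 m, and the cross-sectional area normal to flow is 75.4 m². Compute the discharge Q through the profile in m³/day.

Flow is perpendicular to layering, so the layers act in series and the equivalent K is the thickness-weighted harmonic mean.
Total thickness L = 3.52 + 12.1 + 8.84 = 24.46 m.
Σ(b_i/K_i) = 3.52/0.339 + 12.1/18.5 + 8.84/0.000265 = 33370 d.
K_eq = L / Σ(b_i/K_i) = 24.46 / 33370 = 0.0007330 m/day.
Q = K_eq · A · (Δh/L) = 0.0007330 × 75.4 × (20.9/24.46) = 0.04722 m³/day.

0.0472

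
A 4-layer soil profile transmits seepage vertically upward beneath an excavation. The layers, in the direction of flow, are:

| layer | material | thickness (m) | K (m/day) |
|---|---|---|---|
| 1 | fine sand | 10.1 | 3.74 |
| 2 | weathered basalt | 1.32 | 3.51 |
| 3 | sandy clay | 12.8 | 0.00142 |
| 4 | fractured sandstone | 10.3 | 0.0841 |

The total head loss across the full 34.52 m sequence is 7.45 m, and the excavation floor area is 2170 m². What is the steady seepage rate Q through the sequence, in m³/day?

Flow is perpendicular to layering, so the layers act in series and the equivalent K is the thickness-weighted harmonic mean.
Total thickness L = 10.1 + 1.32 + 12.8 + 10.3 = 34.52 m.
Σ(b_i/K_i) = 10.1/3.74 + 1.32/3.51 + 12.8/0.00142 + 10.3/0.0841 = 9140 d.
K_eq = L / Σ(b_i/K_i) = 34.52 / 9140 = 0.003777 m/day.
Q = K_eq · A · (Δh/L) = 0.003777 × 2170 × (7.45/34.52) = 1.769 m³/day.

1.77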